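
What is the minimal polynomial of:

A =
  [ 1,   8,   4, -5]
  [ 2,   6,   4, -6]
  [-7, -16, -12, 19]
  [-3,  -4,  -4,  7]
x^3 - 2*x^2

The characteristic polynomial is χ_A(x) = x^3*(x - 2), so the eigenvalues are known. The minimal polynomial is
  m_A(x) = Π_λ (x − λ)^{k_λ}
where k_λ is the size of the *largest* Jordan block for λ (equivalently, the smallest k with (A − λI)^k v = 0 for every generalised eigenvector v of λ).

  λ = 0: largest Jordan block has size 2, contributing (x − 0)^2
  λ = 2: largest Jordan block has size 1, contributing (x − 2)

So m_A(x) = x^2*(x - 2) = x^3 - 2*x^2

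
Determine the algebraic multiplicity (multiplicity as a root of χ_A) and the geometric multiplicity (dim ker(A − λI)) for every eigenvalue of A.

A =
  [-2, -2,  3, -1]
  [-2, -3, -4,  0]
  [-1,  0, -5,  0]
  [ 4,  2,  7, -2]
λ = -3: alg = 4, geom = 2

Step 1 — factor the characteristic polynomial to read off the algebraic multiplicities:
  χ_A(x) = (x + 3)^4

Step 2 — compute geometric multiplicities via the rank-nullity identity g(λ) = n − rank(A − λI):
  rank(A − (-3)·I) = 2, so dim ker(A − (-3)·I) = n − 2 = 2

Summary:
  λ = -3: algebraic multiplicity = 4, geometric multiplicity = 2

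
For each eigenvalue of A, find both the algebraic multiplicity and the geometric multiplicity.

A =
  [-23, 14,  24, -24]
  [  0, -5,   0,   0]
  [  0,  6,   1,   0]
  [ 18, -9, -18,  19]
λ = -5: alg = 2, geom = 1; λ = 1: alg = 2, geom = 2

Step 1 — factor the characteristic polynomial to read off the algebraic multiplicities:
  χ_A(x) = (x - 1)^2*(x + 5)^2

Step 2 — compute geometric multiplicities via the rank-nullity identity g(λ) = n − rank(A − λI):
  rank(A − (-5)·I) = 3, so dim ker(A − (-5)·I) = n − 3 = 1
  rank(A − (1)·I) = 2, so dim ker(A − (1)·I) = n − 2 = 2

Summary:
  λ = -5: algebraic multiplicity = 2, geometric multiplicity = 1
  λ = 1: algebraic multiplicity = 2, geometric multiplicity = 2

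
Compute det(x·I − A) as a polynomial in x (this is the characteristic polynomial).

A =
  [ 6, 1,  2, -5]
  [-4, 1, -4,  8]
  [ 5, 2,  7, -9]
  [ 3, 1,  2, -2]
x^4 - 12*x^3 + 54*x^2 - 108*x + 81

Expanding det(x·I − A) (e.g. by cofactor expansion or by noting that A is similar to its Jordan form J, which has the same characteristic polynomial as A) gives
  χ_A(x) = x^4 - 12*x^3 + 54*x^2 - 108*x + 81
which factors as (x - 3)^4. The eigenvalues (with algebraic multiplicities) are λ = 3 with multiplicity 4.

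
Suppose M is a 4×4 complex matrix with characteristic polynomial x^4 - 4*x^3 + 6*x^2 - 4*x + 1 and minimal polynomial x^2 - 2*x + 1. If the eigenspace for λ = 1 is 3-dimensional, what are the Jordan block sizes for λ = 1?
Block sizes for λ = 1: [2, 1, 1]

Step 1 — from the characteristic polynomial, algebraic multiplicity of λ = 1 is 4. From dim ker(M − (1)·I) = 3, there are exactly 3 Jordan blocks for λ = 1.
Step 2 — from the minimal polynomial, the factor (x − 1)^2 tells us the largest block for λ = 1 has size 2.
Step 3 — with total size 4, 3 blocks, and largest block 2, the block sizes (in nonincreasing order) are [2, 1, 1].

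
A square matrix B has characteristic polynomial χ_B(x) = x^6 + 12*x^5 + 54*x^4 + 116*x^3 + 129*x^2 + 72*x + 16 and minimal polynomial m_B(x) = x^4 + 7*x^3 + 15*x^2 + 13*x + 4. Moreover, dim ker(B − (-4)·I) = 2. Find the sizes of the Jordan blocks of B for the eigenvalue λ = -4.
Block sizes for λ = -4: [1, 1]

Step 1 — from the characteristic polynomial, algebraic multiplicity of λ = -4 is 2. From dim ker(B − (-4)·I) = 2, there are exactly 2 Jordan blocks for λ = -4.
Step 2 — from the minimal polynomial, the factor (x + 4) tells us the largest block for λ = -4 has size 1.
Step 3 — with total size 2, 2 blocks, and largest block 1, the block sizes (in nonincreasing order) are [1, 1].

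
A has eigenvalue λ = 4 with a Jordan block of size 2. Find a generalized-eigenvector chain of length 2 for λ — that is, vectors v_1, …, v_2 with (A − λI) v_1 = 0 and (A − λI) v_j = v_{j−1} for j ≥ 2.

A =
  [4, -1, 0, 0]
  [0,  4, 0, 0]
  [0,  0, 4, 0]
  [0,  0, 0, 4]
A Jordan chain for λ = 4 of length 2:
v_1 = (-1, 0, 0, 0)ᵀ
v_2 = (0, 1, 0, 0)ᵀ

Let N = A − (4)·I. We want v_2 with N^2 v_2 = 0 but N^1 v_2 ≠ 0; then v_{j-1} := N · v_j for j = 2, …, 2.

Pick v_2 = (0, 1, 0, 0)ᵀ.
Then v_1 = N · v_2 = (-1, 0, 0, 0)ᵀ.

Sanity check: (A − (4)·I) v_1 = (0, 0, 0, 0)ᵀ = 0. ✓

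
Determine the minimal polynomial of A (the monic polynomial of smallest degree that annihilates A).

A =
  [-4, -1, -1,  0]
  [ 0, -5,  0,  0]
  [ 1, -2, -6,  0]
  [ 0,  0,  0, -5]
x^3 + 15*x^2 + 75*x + 125

The characteristic polynomial is χ_A(x) = (x + 5)^4, so the eigenvalues are known. The minimal polynomial is
  m_A(x) = Π_λ (x − λ)^{k_λ}
where k_λ is the size of the *largest* Jordan block for λ (equivalently, the smallest k with (A − λI)^k v = 0 for every generalised eigenvector v of λ).

  λ = -5: largest Jordan block has size 3, contributing (x + 5)^3

So m_A(x) = (x + 5)^3 = x^3 + 15*x^2 + 75*x + 125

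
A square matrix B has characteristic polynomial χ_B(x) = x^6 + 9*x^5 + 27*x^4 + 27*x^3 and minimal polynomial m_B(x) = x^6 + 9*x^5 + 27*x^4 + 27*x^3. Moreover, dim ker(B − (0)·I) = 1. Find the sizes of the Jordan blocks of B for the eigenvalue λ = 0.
Block sizes for λ = 0: [3]

Step 1 — from the characteristic polynomial, algebraic multiplicity of λ = 0 is 3. From dim ker(B − (0)·I) = 1, there are exactly 1 Jordan blocks for λ = 0.
Step 2 — from the minimal polynomial, the factor (x − 0)^3 tells us the largest block for λ = 0 has size 3.
Step 3 — with total size 3, 1 blocks, and largest block 3, the block sizes (in nonincreasing order) are [3].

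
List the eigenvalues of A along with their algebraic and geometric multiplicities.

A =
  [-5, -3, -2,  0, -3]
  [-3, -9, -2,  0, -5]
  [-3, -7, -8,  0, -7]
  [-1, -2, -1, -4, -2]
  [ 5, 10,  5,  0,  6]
λ = -4: alg = 5, geom = 3

Step 1 — factor the characteristic polynomial to read off the algebraic multiplicities:
  χ_A(x) = (x + 4)^5

Step 2 — compute geometric multiplicities via the rank-nullity identity g(λ) = n − rank(A − λI):
  rank(A − (-4)·I) = 2, so dim ker(A − (-4)·I) = n − 2 = 3

Summary:
  λ = -4: algebraic multiplicity = 5, geometric multiplicity = 3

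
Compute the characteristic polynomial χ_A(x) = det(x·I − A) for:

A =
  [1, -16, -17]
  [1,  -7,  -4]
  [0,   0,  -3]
x^3 + 9*x^2 + 27*x + 27

Expanding det(x·I − A) (e.g. by cofactor expansion or by noting that A is similar to its Jordan form J, which has the same characteristic polynomial as A) gives
  χ_A(x) = x^3 + 9*x^2 + 27*x + 27
which factors as (x + 3)^3. The eigenvalues (with algebraic multiplicities) are λ = -3 with multiplicity 3.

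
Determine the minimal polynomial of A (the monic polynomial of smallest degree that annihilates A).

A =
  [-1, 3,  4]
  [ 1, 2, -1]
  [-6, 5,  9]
x^3 - 10*x^2 + 33*x - 36

The characteristic polynomial is χ_A(x) = (x - 4)*(x - 3)^2, so the eigenvalues are known. The minimal polynomial is
  m_A(x) = Π_λ (x − λ)^{k_λ}
where k_λ is the size of the *largest* Jordan block for λ (equivalently, the smallest k with (A − λI)^k v = 0 for every generalised eigenvector v of λ).

  λ = 3: largest Jordan block has size 2, contributing (x − 3)^2
  λ = 4: largest Jordan block has size 1, contributing (x − 4)

So m_A(x) = (x - 4)*(x - 3)^2 = x^3 - 10*x^2 + 33*x - 36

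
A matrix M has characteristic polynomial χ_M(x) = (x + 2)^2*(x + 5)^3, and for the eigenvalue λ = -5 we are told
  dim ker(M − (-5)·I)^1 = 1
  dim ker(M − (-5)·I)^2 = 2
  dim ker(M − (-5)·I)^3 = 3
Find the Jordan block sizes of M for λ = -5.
Block sizes for λ = -5: [3]

From the dimensions of kernels of powers, the number of Jordan blocks of size at least j is d_j − d_{j−1} where d_j = dim ker(N^j) (with d_0 = 0). Computing the differences gives [1, 1, 1].
The number of blocks of size exactly k is (#blocks of size ≥ k) − (#blocks of size ≥ k + 1), so the partition is: 1 block(s) of size 3.
In nonincreasing order the block sizes are [3].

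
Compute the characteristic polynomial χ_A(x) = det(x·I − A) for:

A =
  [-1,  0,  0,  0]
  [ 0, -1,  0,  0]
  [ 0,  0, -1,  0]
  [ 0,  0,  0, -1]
x^4 + 4*x^3 + 6*x^2 + 4*x + 1

Expanding det(x·I − A) (e.g. by cofactor expansion or by noting that A is similar to its Jordan form J, which has the same characteristic polynomial as A) gives
  χ_A(x) = x^4 + 4*x^3 + 6*x^2 + 4*x + 1
which factors as (x + 1)^4. The eigenvalues (with algebraic multiplicities) are λ = -1 with multiplicity 4.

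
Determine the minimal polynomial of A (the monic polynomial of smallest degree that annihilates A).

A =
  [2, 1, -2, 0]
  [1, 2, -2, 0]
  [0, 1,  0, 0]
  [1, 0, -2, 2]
x^3 - 4*x^2 + 5*x - 2

The characteristic polynomial is χ_A(x) = (x - 2)^2*(x - 1)^2, so the eigenvalues are known. The minimal polynomial is
  m_A(x) = Π_λ (x − λ)^{k_λ}
where k_λ is the size of the *largest* Jordan block for λ (equivalently, the smallest k with (A − λI)^k v = 0 for every generalised eigenvector v of λ).

  λ = 1: largest Jordan block has size 2, contributing (x − 1)^2
  λ = 2: largest Jordan block has size 1, contributing (x − 2)

So m_A(x) = (x - 2)*(x - 1)^2 = x^3 - 4*x^2 + 5*x - 2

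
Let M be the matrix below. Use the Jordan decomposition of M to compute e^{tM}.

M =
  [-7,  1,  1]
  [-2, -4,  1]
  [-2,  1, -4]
e^{tM} =
  [-2*t*exp(-5*t) + exp(-5*t), t*exp(-5*t), t*exp(-5*t)]
  [-2*t*exp(-5*t), t*exp(-5*t) + exp(-5*t), t*exp(-5*t)]
  [-2*t*exp(-5*t), t*exp(-5*t), t*exp(-5*t) + exp(-5*t)]

Strategy: write M = P · J · P⁻¹ where J is a Jordan canonical form, so e^{tM} = P · e^{tJ} · P⁻¹, and e^{tJ} can be computed block-by-block.

M has Jordan form
J =
  [-5,  1,  0]
  [ 0, -5,  0]
  [ 0,  0, -5]
(up to reordering of blocks).

Per-block formulas:
  For a 1×1 block at λ = -5: exp(t · [-5]) = [e^(-5t)].
  For a 2×2 Jordan block J_2(-5): exp(t · J_2(-5)) = e^(-5t)·(I + t·N), where N is the 2×2 nilpotent shift.

After assembling e^{tJ} and conjugating by P, we get:

e^{tM} =
  [-2*t*exp(-5*t) + exp(-5*t), t*exp(-5*t), t*exp(-5*t)]
  [-2*t*exp(-5*t), t*exp(-5*t) + exp(-5*t), t*exp(-5*t)]
  [-2*t*exp(-5*t), t*exp(-5*t), t*exp(-5*t) + exp(-5*t)]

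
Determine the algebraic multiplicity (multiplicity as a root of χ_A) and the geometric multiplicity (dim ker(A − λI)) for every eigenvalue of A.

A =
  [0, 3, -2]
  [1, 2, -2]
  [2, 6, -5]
λ = -1: alg = 3, geom = 2

Step 1 — factor the characteristic polynomial to read off the algebraic multiplicities:
  χ_A(x) = (x + 1)^3

Step 2 — compute geometric multiplicities via the rank-nullity identity g(λ) = n − rank(A − λI):
  rank(A − (-1)·I) = 1, so dim ker(A − (-1)·I) = n − 1 = 2

Summary:
  λ = -1: algebraic multiplicity = 3, geometric multiplicity = 2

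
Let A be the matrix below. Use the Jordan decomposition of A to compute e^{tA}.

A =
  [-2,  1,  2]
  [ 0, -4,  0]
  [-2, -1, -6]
e^{tA} =
  [2*t*exp(-4*t) + exp(-4*t), t*exp(-4*t), 2*t*exp(-4*t)]
  [0, exp(-4*t), 0]
  [-2*t*exp(-4*t), -t*exp(-4*t), -2*t*exp(-4*t) + exp(-4*t)]

Strategy: write A = P · J · P⁻¹ where J is a Jordan canonical form, so e^{tA} = P · e^{tJ} · P⁻¹, and e^{tJ} can be computed block-by-block.

A has Jordan form
J =
  [-4,  1,  0]
  [ 0, -4,  0]
  [ 0,  0, -4]
(up to reordering of blocks).

Per-block formulas:
  For a 1×1 block at λ = -4: exp(t · [-4]) = [e^(-4t)].
  For a 2×2 Jordan block J_2(-4): exp(t · J_2(-4)) = e^(-4t)·(I + t·N), where N is the 2×2 nilpotent shift.

After assembling e^{tJ} and conjugating by P, we get:

e^{tA} =
  [2*t*exp(-4*t) + exp(-4*t), t*exp(-4*t), 2*t*exp(-4*t)]
  [0, exp(-4*t), 0]
  [-2*t*exp(-4*t), -t*exp(-4*t), -2*t*exp(-4*t) + exp(-4*t)]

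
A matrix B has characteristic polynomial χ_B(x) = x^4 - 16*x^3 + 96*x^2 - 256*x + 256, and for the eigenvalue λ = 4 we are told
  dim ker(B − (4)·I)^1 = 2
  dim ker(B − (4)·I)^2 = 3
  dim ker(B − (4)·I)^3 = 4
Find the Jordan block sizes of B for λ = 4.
Block sizes for λ = 4: [3, 1]

From the dimensions of kernels of powers, the number of Jordan blocks of size at least j is d_j − d_{j−1} where d_j = dim ker(N^j) (with d_0 = 0). Computing the differences gives [2, 1, 1].
The number of blocks of size exactly k is (#blocks of size ≥ k) − (#blocks of size ≥ k + 1), so the partition is: 1 block(s) of size 1, 1 block(s) of size 3.
In nonincreasing order the block sizes are [3, 1].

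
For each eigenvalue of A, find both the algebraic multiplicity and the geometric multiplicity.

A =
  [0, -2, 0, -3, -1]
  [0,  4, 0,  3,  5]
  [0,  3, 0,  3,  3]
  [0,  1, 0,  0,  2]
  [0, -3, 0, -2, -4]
λ = 0: alg = 5, geom = 3

Step 1 — factor the characteristic polynomial to read off the algebraic multiplicities:
  χ_A(x) = x^5

Step 2 — compute geometric multiplicities via the rank-nullity identity g(λ) = n − rank(A − λI):
  rank(A − (0)·I) = 2, so dim ker(A − (0)·I) = n − 2 = 3

Summary:
  λ = 0: algebraic multiplicity = 5, geometric multiplicity = 3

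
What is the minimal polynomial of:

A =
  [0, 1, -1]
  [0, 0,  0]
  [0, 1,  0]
x^3

The characteristic polynomial is χ_A(x) = x^3, so the eigenvalues are known. The minimal polynomial is
  m_A(x) = Π_λ (x − λ)^{k_λ}
where k_λ is the size of the *largest* Jordan block for λ (equivalently, the smallest k with (A − λI)^k v = 0 for every generalised eigenvector v of λ).

  λ = 0: largest Jordan block has size 3, contributing (x − 0)^3

So m_A(x) = x^3 = x^3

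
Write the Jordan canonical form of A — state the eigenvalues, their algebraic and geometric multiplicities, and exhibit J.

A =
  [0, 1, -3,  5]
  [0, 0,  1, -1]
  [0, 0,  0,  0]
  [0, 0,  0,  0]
J_3(0) ⊕ J_1(0)

The characteristic polynomial is
  det(x·I − A) = x^4

Eigenvalues and multiplicities (the geometric multiplicity of λ is n − rank(A − λI), which equals the number of Jordan blocks for λ):
  λ = 0: algebraic multiplicity = 4, geometric multiplicity = 2

Determining the block sizes for each eigenvalue:
  λ = 0: with am = 4 and gm = 2, the partition is not yet determined (e.g. several partitions of 4 into 2 parts exist). Let N = A − (0)·I. Computing rank(N^1) = 2, rank(N^2) = 1, rank(N^3) = 0; the number of blocks of size ≥ j is rank(N^{j−1}) − rank(N^j), giving [2, 1, 1]. So we have 1 block(s) of size 3, 1 block(s) of size 1 → block sizes [3, 1]

Assembling the blocks gives a Jordan form
J =
  [0, 1, 0, 0]
  [0, 0, 1, 0]
  [0, 0, 0, 0]
  [0, 0, 0, 0]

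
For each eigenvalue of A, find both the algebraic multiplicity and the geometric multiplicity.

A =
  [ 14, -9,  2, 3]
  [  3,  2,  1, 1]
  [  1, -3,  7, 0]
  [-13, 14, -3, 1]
λ = 6: alg = 4, geom = 2

Step 1 — factor the characteristic polynomial to read off the algebraic multiplicities:
  χ_A(x) = (x - 6)^4

Step 2 — compute geometric multiplicities via the rank-nullity identity g(λ) = n − rank(A − λI):
  rank(A − (6)·I) = 2, so dim ker(A − (6)·I) = n − 2 = 2

Summary:
  λ = 6: algebraic multiplicity = 4, geometric multiplicity = 2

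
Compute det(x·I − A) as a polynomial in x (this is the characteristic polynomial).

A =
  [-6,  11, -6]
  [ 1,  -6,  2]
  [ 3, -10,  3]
x^3 + 9*x^2 + 27*x + 27

Expanding det(x·I − A) (e.g. by cofactor expansion or by noting that A is similar to its Jordan form J, which has the same characteristic polynomial as A) gives
  χ_A(x) = x^3 + 9*x^2 + 27*x + 27
which factors as (x + 3)^3. The eigenvalues (with algebraic multiplicities) are λ = -3 with multiplicity 3.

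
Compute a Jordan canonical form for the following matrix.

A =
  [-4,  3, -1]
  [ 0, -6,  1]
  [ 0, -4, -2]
J_3(-4)

The characteristic polynomial is
  det(x·I − A) = x^3 + 12*x^2 + 48*x + 64 = (x + 4)^3

Eigenvalues and multiplicities (the geometric multiplicity of λ is n − rank(A − λI), which equals the number of Jordan blocks for λ):
  λ = -4: algebraic multiplicity = 3, geometric multiplicity = 1

Determining the block sizes for each eigenvalue:
  λ = -4: one block (gm = 1), so the single block has size am = 3 → block sizes [3]

Assembling the blocks gives a Jordan form
J =
  [-4,  1,  0]
  [ 0, -4,  1]
  [ 0,  0, -4]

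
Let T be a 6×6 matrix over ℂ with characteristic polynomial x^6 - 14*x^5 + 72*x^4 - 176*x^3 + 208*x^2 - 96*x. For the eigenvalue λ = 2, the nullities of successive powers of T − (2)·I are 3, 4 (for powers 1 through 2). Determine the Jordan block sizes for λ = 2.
Block sizes for λ = 2: [2, 1, 1]

From the dimensions of kernels of powers, the number of Jordan blocks of size at least j is d_j − d_{j−1} where d_j = dim ker(N^j) (with d_0 = 0). Computing the differences gives [3, 1].
The number of blocks of size exactly k is (#blocks of size ≥ k) − (#blocks of size ≥ k + 1), so the partition is: 2 block(s) of size 1, 1 block(s) of size 2.
In nonincreasing order the block sizes are [2, 1, 1].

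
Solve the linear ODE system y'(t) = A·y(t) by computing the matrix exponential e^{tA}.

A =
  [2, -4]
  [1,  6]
e^{tA} =
  [-2*t*exp(4*t) + exp(4*t), -4*t*exp(4*t)]
  [t*exp(4*t), 2*t*exp(4*t) + exp(4*t)]

Strategy: write A = P · J · P⁻¹ where J is a Jordan canonical form, so e^{tA} = P · e^{tJ} · P⁻¹, and e^{tJ} can be computed block-by-block.

A has Jordan form
J =
  [4, 1]
  [0, 4]
(up to reordering of blocks).

Per-block formulas:
  For a 2×2 Jordan block J_2(4): exp(t · J_2(4)) = e^(4t)·(I + t·N), where N is the 2×2 nilpotent shift.

After assembling e^{tJ} and conjugating by P, we get:

e^{tA} =
  [-2*t*exp(4*t) + exp(4*t), -4*t*exp(4*t)]
  [t*exp(4*t), 2*t*exp(4*t) + exp(4*t)]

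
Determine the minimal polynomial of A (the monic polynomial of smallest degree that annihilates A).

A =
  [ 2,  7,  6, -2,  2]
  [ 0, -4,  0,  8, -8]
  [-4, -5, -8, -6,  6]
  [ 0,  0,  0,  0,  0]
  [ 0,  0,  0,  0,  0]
x^4 + 10*x^3 + 32*x^2 + 32*x

The characteristic polynomial is χ_A(x) = x^2*(x + 2)*(x + 4)^2, so the eigenvalues are known. The minimal polynomial is
  m_A(x) = Π_λ (x − λ)^{k_λ}
where k_λ is the size of the *largest* Jordan block for λ (equivalently, the smallest k with (A − λI)^k v = 0 for every generalised eigenvector v of λ).

  λ = -4: largest Jordan block has size 2, contributing (x + 4)^2
  λ = -2: largest Jordan block has size 1, contributing (x + 2)
  λ = 0: largest Jordan block has size 1, contributing (x − 0)

So m_A(x) = x*(x + 2)*(x + 4)^2 = x^4 + 10*x^3 + 32*x^2 + 32*x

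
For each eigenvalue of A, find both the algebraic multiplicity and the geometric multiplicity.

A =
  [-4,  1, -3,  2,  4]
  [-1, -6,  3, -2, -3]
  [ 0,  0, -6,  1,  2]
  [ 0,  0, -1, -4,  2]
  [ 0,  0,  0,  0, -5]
λ = -5: alg = 5, geom = 2

Step 1 — factor the characteristic polynomial to read off the algebraic multiplicities:
  χ_A(x) = (x + 5)^5

Step 2 — compute geometric multiplicities via the rank-nullity identity g(λ) = n − rank(A − λI):
  rank(A − (-5)·I) = 3, so dim ker(A − (-5)·I) = n − 3 = 2

Summary:
  λ = -5: algebraic multiplicity = 5, geometric multiplicity = 2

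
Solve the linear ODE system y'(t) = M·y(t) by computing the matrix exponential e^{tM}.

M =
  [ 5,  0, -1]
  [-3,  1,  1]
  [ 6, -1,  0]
e^{tM} =
  [3*t^2*exp(2*t)/2 + 3*t*exp(2*t) + exp(2*t), t^2*exp(2*t)/2, -t^2*exp(2*t)/2 - t*exp(2*t)]
  [-3*t*exp(2*t), -t*exp(2*t) + exp(2*t), t*exp(2*t)]
  [9*t^2*exp(2*t)/2 + 6*t*exp(2*t), 3*t^2*exp(2*t)/2 - t*exp(2*t), -3*t^2*exp(2*t)/2 - 2*t*exp(2*t) + exp(2*t)]

Strategy: write M = P · J · P⁻¹ where J is a Jordan canonical form, so e^{tM} = P · e^{tJ} · P⁻¹, and e^{tJ} can be computed block-by-block.

M has Jordan form
J =
  [2, 1, 0]
  [0, 2, 1]
  [0, 0, 2]
(up to reordering of blocks).

Per-block formulas:
  For a 3×3 Jordan block J_3(2): exp(t · J_3(2)) = e^(2t)·(I + t·N + (t^2/2)·N^2), where N is the 3×3 nilpotent shift.

After assembling e^{tJ} and conjugating by P, we get:

e^{tM} =
  [3*t^2*exp(2*t)/2 + 3*t*exp(2*t) + exp(2*t), t^2*exp(2*t)/2, -t^2*exp(2*t)/2 - t*exp(2*t)]
  [-3*t*exp(2*t), -t*exp(2*t) + exp(2*t), t*exp(2*t)]
  [9*t^2*exp(2*t)/2 + 6*t*exp(2*t), 3*t^2*exp(2*t)/2 - t*exp(2*t), -3*t^2*exp(2*t)/2 - 2*t*exp(2*t) + exp(2*t)]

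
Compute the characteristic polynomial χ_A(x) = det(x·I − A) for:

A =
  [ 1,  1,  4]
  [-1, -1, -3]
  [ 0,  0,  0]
x^3

Expanding det(x·I − A) (e.g. by cofactor expansion or by noting that A is similar to its Jordan form J, which has the same characteristic polynomial as A) gives
  χ_A(x) = x^3
which factors as x^3. The eigenvalues (with algebraic multiplicities) are λ = 0 with multiplicity 3.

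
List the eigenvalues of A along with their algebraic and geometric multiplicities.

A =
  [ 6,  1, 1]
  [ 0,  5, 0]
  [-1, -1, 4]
λ = 5: alg = 3, geom = 2

Step 1 — factor the characteristic polynomial to read off the algebraic multiplicities:
  χ_A(x) = (x - 5)^3

Step 2 — compute geometric multiplicities via the rank-nullity identity g(λ) = n − rank(A − λI):
  rank(A − (5)·I) = 1, so dim ker(A − (5)·I) = n − 1 = 2

Summary:
  λ = 5: algebraic multiplicity = 3, geometric multiplicity = 2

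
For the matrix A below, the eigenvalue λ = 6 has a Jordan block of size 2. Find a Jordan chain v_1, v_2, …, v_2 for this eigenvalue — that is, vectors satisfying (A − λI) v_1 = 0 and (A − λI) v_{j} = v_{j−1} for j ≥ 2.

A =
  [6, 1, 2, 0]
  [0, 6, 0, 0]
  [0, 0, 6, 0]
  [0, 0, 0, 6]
A Jordan chain for λ = 6 of length 2:
v_1 = (1, 0, 0, 0)ᵀ
v_2 = (0, 1, 0, 0)ᵀ

Let N = A − (6)·I. We want v_2 with N^2 v_2 = 0 but N^1 v_2 ≠ 0; then v_{j-1} := N · v_j for j = 2, …, 2.

Pick v_2 = (0, 1, 0, 0)ᵀ.
Then v_1 = N · v_2 = (1, 0, 0, 0)ᵀ.

Sanity check: (A − (6)·I) v_1 = (0, 0, 0, 0)ᵀ = 0. ✓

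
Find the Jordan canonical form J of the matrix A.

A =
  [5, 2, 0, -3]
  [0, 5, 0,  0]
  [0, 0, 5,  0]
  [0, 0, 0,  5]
J_2(5) ⊕ J_1(5) ⊕ J_1(5)

The characteristic polynomial is
  det(x·I − A) = x^4 - 20*x^3 + 150*x^2 - 500*x + 625 = (x - 5)^4

Eigenvalues and multiplicities (the geometric multiplicity of λ is n − rank(A − λI), which equals the number of Jordan blocks for λ):
  λ = 5: algebraic multiplicity = 4, geometric multiplicity = 3

Determining the block sizes for each eigenvalue:
  λ = 5: 3 blocks summing to 4 forces exactly one block of size 2 and the rest size 1 → block sizes [2, 1, 1]

Assembling the blocks gives a Jordan form
J =
  [5, 1, 0, 0]
  [0, 5, 0, 0]
  [0, 0, 5, 0]
  [0, 0, 0, 5]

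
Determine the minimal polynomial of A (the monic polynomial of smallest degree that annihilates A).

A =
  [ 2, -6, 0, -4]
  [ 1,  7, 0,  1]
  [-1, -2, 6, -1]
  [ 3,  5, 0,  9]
x^3 - 18*x^2 + 108*x - 216

The characteristic polynomial is χ_A(x) = (x - 6)^4, so the eigenvalues are known. The minimal polynomial is
  m_A(x) = Π_λ (x − λ)^{k_λ}
where k_λ is the size of the *largest* Jordan block for λ (equivalently, the smallest k with (A − λI)^k v = 0 for every generalised eigenvector v of λ).

  λ = 6: largest Jordan block has size 3, contributing (x − 6)^3

So m_A(x) = (x - 6)^3 = x^3 - 18*x^2 + 108*x - 216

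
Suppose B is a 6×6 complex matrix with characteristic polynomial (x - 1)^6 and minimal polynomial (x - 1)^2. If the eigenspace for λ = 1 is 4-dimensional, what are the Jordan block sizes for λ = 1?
Block sizes for λ = 1: [2, 2, 1, 1]

Step 1 — from the characteristic polynomial, algebraic multiplicity of λ = 1 is 6. From dim ker(B − (1)·I) = 4, there are exactly 4 Jordan blocks for λ = 1.
Step 2 — from the minimal polynomial, the factor (x − 1)^2 tells us the largest block for λ = 1 has size 2.
Step 3 — with total size 6, 4 blocks, and largest block 2, the block sizes (in nonincreasing order) are [2, 2, 1, 1].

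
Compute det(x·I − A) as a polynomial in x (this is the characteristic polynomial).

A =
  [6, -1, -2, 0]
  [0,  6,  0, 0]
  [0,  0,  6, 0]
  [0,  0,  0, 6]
x^4 - 24*x^3 + 216*x^2 - 864*x + 1296

Expanding det(x·I − A) (e.g. by cofactor expansion or by noting that A is similar to its Jordan form J, which has the same characteristic polynomial as A) gives
  χ_A(x) = x^4 - 24*x^3 + 216*x^2 - 864*x + 1296
which factors as (x - 6)^4. The eigenvalues (with algebraic multiplicities) are λ = 6 with multiplicity 4.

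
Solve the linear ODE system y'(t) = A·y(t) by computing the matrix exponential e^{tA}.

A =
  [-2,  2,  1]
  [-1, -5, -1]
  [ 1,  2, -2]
e^{tA} =
  [t*exp(-3*t) + exp(-3*t), 2*t*exp(-3*t), t*exp(-3*t)]
  [-t*exp(-3*t), -2*t*exp(-3*t) + exp(-3*t), -t*exp(-3*t)]
  [t*exp(-3*t), 2*t*exp(-3*t), t*exp(-3*t) + exp(-3*t)]

Strategy: write A = P · J · P⁻¹ where J is a Jordan canonical form, so e^{tA} = P · e^{tJ} · P⁻¹, and e^{tJ} can be computed block-by-block.

A has Jordan form
J =
  [-3,  1,  0]
  [ 0, -3,  0]
  [ 0,  0, -3]
(up to reordering of blocks).

Per-block formulas:
  For a 2×2 Jordan block J_2(-3): exp(t · J_2(-3)) = e^(-3t)·(I + t·N), where N is the 2×2 nilpotent shift.
  For a 1×1 block at λ = -3: exp(t · [-3]) = [e^(-3t)].

After assembling e^{tJ} and conjugating by P, we get:

e^{tA} =
  [t*exp(-3*t) + exp(-3*t), 2*t*exp(-3*t), t*exp(-3*t)]
  [-t*exp(-3*t), -2*t*exp(-3*t) + exp(-3*t), -t*exp(-3*t)]
  [t*exp(-3*t), 2*t*exp(-3*t), t*exp(-3*t) + exp(-3*t)]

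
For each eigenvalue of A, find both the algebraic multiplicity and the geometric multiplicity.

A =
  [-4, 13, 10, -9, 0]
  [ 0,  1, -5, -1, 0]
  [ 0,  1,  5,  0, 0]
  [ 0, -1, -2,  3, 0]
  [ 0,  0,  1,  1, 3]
λ = -4: alg = 1, geom = 1; λ = 3: alg = 4, geom = 2

Step 1 — factor the characteristic polynomial to read off the algebraic multiplicities:
  χ_A(x) = (x - 3)^4*(x + 4)

Step 2 — compute geometric multiplicities via the rank-nullity identity g(λ) = n − rank(A − λI):
  rank(A − (-4)·I) = 4, so dim ker(A − (-4)·I) = n − 4 = 1
  rank(A − (3)·I) = 3, so dim ker(A − (3)·I) = n − 3 = 2

Summary:
  λ = -4: algebraic multiplicity = 1, geometric multiplicity = 1
  λ = 3: algebraic multiplicity = 4, geometric multiplicity = 2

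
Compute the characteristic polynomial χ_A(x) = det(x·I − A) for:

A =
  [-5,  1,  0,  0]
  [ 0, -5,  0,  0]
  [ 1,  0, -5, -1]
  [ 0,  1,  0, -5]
x^4 + 20*x^3 + 150*x^2 + 500*x + 625

Expanding det(x·I − A) (e.g. by cofactor expansion or by noting that A is similar to its Jordan form J, which has the same characteristic polynomial as A) gives
  χ_A(x) = x^4 + 20*x^3 + 150*x^2 + 500*x + 625
which factors as (x + 5)^4. The eigenvalues (with algebraic multiplicities) are λ = -5 with multiplicity 4.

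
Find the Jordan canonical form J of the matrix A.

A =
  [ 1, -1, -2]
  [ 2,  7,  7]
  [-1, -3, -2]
J_3(2)

The characteristic polynomial is
  det(x·I − A) = x^3 - 6*x^2 + 12*x - 8 = (x - 2)^3

Eigenvalues and multiplicities (the geometric multiplicity of λ is n − rank(A − λI), which equals the number of Jordan blocks for λ):
  λ = 2: algebraic multiplicity = 3, geometric multiplicity = 1

Determining the block sizes for each eigenvalue:
  λ = 2: one block (gm = 1), so the single block has size am = 3 → block sizes [3]

Assembling the blocks gives a Jordan form
J =
  [2, 1, 0]
  [0, 2, 1]
  [0, 0, 2]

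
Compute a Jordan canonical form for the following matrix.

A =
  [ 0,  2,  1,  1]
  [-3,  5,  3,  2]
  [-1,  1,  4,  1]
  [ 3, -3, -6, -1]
J_2(2) ⊕ J_2(2)

The characteristic polynomial is
  det(x·I − A) = x^4 - 8*x^3 + 24*x^2 - 32*x + 16 = (x - 2)^4

Eigenvalues and multiplicities (the geometric multiplicity of λ is n − rank(A − λI), which equals the number of Jordan blocks for λ):
  λ = 2: algebraic multiplicity = 4, geometric multiplicity = 2

Determining the block sizes for each eigenvalue:
  λ = 2: with am = 4 and gm = 2, the partition is not yet determined (e.g. several partitions of 4 into 2 parts exist). Let N = A − (2)·I. Computing rank(N^1) = 2, rank(N^2) = 0; the number of blocks of size ≥ j is rank(N^{j−1}) − rank(N^j), giving [2, 2]. So we have 2 block(s) of size 2 → block sizes [2, 2]

Assembling the blocks gives a Jordan form
J =
  [2, 1, 0, 0]
  [0, 2, 0, 0]
  [0, 0, 2, 1]
  [0, 0, 0, 2]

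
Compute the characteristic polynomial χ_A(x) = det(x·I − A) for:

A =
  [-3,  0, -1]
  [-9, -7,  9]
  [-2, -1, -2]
x^3 + 12*x^2 + 48*x + 64

Expanding det(x·I − A) (e.g. by cofactor expansion or by noting that A is similar to its Jordan form J, which has the same characteristic polynomial as A) gives
  χ_A(x) = x^3 + 12*x^2 + 48*x + 64
which factors as (x + 4)^3. The eigenvalues (with algebraic multiplicities) are λ = -4 with multiplicity 3.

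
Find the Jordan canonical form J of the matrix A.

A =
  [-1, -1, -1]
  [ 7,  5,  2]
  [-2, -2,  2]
J_3(2)

The characteristic polynomial is
  det(x·I − A) = x^3 - 6*x^2 + 12*x - 8 = (x - 2)^3

Eigenvalues and multiplicities (the geometric multiplicity of λ is n − rank(A − λI), which equals the number of Jordan blocks for λ):
  λ = 2: algebraic multiplicity = 3, geometric multiplicity = 1

Determining the block sizes for each eigenvalue:
  λ = 2: one block (gm = 1), so the single block has size am = 3 → block sizes [3]

Assembling the blocks gives a Jordan form
J =
  [2, 1, 0]
  [0, 2, 1]
  [0, 0, 2]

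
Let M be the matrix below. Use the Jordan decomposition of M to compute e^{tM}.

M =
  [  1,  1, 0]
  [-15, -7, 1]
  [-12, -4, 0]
e^{tM} =
  [-3*t^2*exp(-2*t) + 3*t*exp(-2*t) + exp(-2*t), -t^2*exp(-2*t) + t*exp(-2*t), t^2*exp(-2*t)/2]
  [9*t^2*exp(-2*t) - 15*t*exp(-2*t), 3*t^2*exp(-2*t) - 5*t*exp(-2*t) + exp(-2*t), -3*t^2*exp(-2*t)/2 + t*exp(-2*t)]
  [-12*t*exp(-2*t), -4*t*exp(-2*t), 2*t*exp(-2*t) + exp(-2*t)]

Strategy: write M = P · J · P⁻¹ where J is a Jordan canonical form, so e^{tM} = P · e^{tJ} · P⁻¹, and e^{tJ} can be computed block-by-block.

M has Jordan form
J =
  [-2,  1,  0]
  [ 0, -2,  1]
  [ 0,  0, -2]
(up to reordering of blocks).

Per-block formulas:
  For a 3×3 Jordan block J_3(-2): exp(t · J_3(-2)) = e^(-2t)·(I + t·N + (t^2/2)·N^2), where N is the 3×3 nilpotent shift.

After assembling e^{tJ} and conjugating by P, we get:

e^{tM} =
  [-3*t^2*exp(-2*t) + 3*t*exp(-2*t) + exp(-2*t), -t^2*exp(-2*t) + t*exp(-2*t), t^2*exp(-2*t)/2]
  [9*t^2*exp(-2*t) - 15*t*exp(-2*t), 3*t^2*exp(-2*t) - 5*t*exp(-2*t) + exp(-2*t), -3*t^2*exp(-2*t)/2 + t*exp(-2*t)]
  [-12*t*exp(-2*t), -4*t*exp(-2*t), 2*t*exp(-2*t) + exp(-2*t)]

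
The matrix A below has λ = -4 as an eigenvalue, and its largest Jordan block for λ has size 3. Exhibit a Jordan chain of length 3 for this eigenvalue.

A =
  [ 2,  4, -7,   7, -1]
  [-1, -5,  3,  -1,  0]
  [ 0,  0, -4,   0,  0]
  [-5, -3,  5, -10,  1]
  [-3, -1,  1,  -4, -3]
A Jordan chain for λ = -4 of length 3:
v_1 = (4, -1, 0, -3, -1)ᵀ
v_2 = (-7, 3, 0, 5, 1)ᵀ
v_3 = (0, 0, 1, 0, 0)ᵀ

Let N = A − (-4)·I. We want v_3 with N^3 v_3 = 0 but N^2 v_3 ≠ 0; then v_{j-1} := N · v_j for j = 3, …, 2.

Pick v_3 = (0, 0, 1, 0, 0)ᵀ.
Then v_2 = N · v_3 = (-7, 3, 0, 5, 1)ᵀ.
Then v_1 = N · v_2 = (4, -1, 0, -3, -1)ᵀ.

Sanity check: (A − (-4)·I) v_1 = (0, 0, 0, 0, 0)ᵀ = 0. ✓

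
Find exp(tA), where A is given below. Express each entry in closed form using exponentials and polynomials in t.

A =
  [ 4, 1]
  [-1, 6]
e^{tA} =
  [-t*exp(5*t) + exp(5*t), t*exp(5*t)]
  [-t*exp(5*t), t*exp(5*t) + exp(5*t)]

Strategy: write A = P · J · P⁻¹ where J is a Jordan canonical form, so e^{tA} = P · e^{tJ} · P⁻¹, and e^{tJ} can be computed block-by-block.

A has Jordan form
J =
  [5, 1]
  [0, 5]
(up to reordering of blocks).

Per-block formulas:
  For a 2×2 Jordan block J_2(5): exp(t · J_2(5)) = e^(5t)·(I + t·N), where N is the 2×2 nilpotent shift.

After assembling e^{tJ} and conjugating by P, we get:

e^{tA} =
  [-t*exp(5*t) + exp(5*t), t*exp(5*t)]
  [-t*exp(5*t), t*exp(5*t) + exp(5*t)]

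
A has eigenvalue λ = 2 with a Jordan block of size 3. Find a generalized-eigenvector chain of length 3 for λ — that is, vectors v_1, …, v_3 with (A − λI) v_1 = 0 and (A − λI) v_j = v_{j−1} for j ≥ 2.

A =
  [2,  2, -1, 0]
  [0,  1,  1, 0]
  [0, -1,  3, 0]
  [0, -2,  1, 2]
A Jordan chain for λ = 2 of length 3:
v_1 = (-1, 0, 0, 1)ᵀ
v_2 = (2, -1, -1, -2)ᵀ
v_3 = (0, 1, 0, 0)ᵀ

Let N = A − (2)·I. We want v_3 with N^3 v_3 = 0 but N^2 v_3 ≠ 0; then v_{j-1} := N · v_j for j = 3, …, 2.

Pick v_3 = (0, 1, 0, 0)ᵀ.
Then v_2 = N · v_3 = (2, -1, -1, -2)ᵀ.
Then v_1 = N · v_2 = (-1, 0, 0, 1)ᵀ.

Sanity check: (A − (2)·I) v_1 = (0, 0, 0, 0)ᵀ = 0. ✓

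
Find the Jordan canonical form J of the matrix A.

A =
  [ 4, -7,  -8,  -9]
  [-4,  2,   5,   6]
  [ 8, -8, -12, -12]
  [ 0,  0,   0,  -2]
J_3(-2) ⊕ J_1(-2)

The characteristic polynomial is
  det(x·I − A) = x^4 + 8*x^3 + 24*x^2 + 32*x + 16 = (x + 2)^4

Eigenvalues and multiplicities (the geometric multiplicity of λ is n − rank(A − λI), which equals the number of Jordan blocks for λ):
  λ = -2: algebraic multiplicity = 4, geometric multiplicity = 2

Determining the block sizes for each eigenvalue:
  λ = -2: with am = 4 and gm = 2, the partition is not yet determined (e.g. several partitions of 4 into 2 parts exist). Let N = A − (-2)·I. Computing rank(N^1) = 2, rank(N^2) = 1, rank(N^3) = 0; the number of blocks of size ≥ j is rank(N^{j−1}) − rank(N^j), giving [2, 1, 1]. So we have 1 block(s) of size 3, 1 block(s) of size 1 → block sizes [3, 1]

Assembling the blocks gives a Jordan form
J =
  [-2,  1,  0,  0]
  [ 0, -2,  1,  0]
  [ 0,  0, -2,  0]
  [ 0,  0,  0, -2]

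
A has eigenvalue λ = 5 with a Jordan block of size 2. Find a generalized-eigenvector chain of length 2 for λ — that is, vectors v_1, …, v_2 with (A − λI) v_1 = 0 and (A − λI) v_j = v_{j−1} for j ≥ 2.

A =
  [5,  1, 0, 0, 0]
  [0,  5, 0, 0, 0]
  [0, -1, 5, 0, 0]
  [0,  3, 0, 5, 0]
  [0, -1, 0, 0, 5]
A Jordan chain for λ = 5 of length 2:
v_1 = (1, 0, -1, 3, -1)ᵀ
v_2 = (0, 1, 0, 0, 0)ᵀ

Let N = A − (5)·I. We want v_2 with N^2 v_2 = 0 but N^1 v_2 ≠ 0; then v_{j-1} := N · v_j for j = 2, …, 2.

Pick v_2 = (0, 1, 0, 0, 0)ᵀ.
Then v_1 = N · v_2 = (1, 0, -1, 3, -1)ᵀ.

Sanity check: (A − (5)·I) v_1 = (0, 0, 0, 0, 0)ᵀ = 0. ✓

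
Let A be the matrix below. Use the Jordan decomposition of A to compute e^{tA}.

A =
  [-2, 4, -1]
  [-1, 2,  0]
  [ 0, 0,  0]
e^{tA} =
  [1 - 2*t, 4*t, t^2 - t]
  [-t, 2*t + 1, t^2/2]
  [0, 0, 1]

Strategy: write A = P · J · P⁻¹ where J is a Jordan canonical form, so e^{tA} = P · e^{tJ} · P⁻¹, and e^{tJ} can be computed block-by-block.

A has Jordan form
J =
  [0, 1, 0]
  [0, 0, 1]
  [0, 0, 0]
(up to reordering of blocks).

Per-block formulas:
  For a 3×3 Jordan block J_3(0): exp(t · J_3(0)) = e^(0t)·(I + t·N + (t^2/2)·N^2), where N is the 3×3 nilpotent shift.

After assembling e^{tJ} and conjugating by P, we get:

e^{tA} =
  [1 - 2*t, 4*t, t^2 - t]
  [-t, 2*t + 1, t^2/2]
  [0, 0, 1]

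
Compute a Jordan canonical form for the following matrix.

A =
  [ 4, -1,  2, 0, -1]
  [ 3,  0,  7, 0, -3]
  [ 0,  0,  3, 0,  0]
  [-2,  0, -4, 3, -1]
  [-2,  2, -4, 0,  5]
J_3(3) ⊕ J_2(3)

The characteristic polynomial is
  det(x·I − A) = x^5 - 15*x^4 + 90*x^3 - 270*x^2 + 405*x - 243 = (x - 3)^5

Eigenvalues and multiplicities (the geometric multiplicity of λ is n − rank(A − λI), which equals the number of Jordan blocks for λ):
  λ = 3: algebraic multiplicity = 5, geometric multiplicity = 2

Determining the block sizes for each eigenvalue:
  λ = 3: with am = 5 and gm = 2, the partition is not yet determined (e.g. several partitions of 5 into 2 parts exist). Let N = A − (3)·I. Computing rank(N^1) = 3, rank(N^2) = 1, rank(N^3) = 0; the number of blocks of size ≥ j is rank(N^{j−1}) − rank(N^j), giving [2, 2, 1]. So we have 1 block(s) of size 3, 1 block(s) of size 2 → block sizes [3, 2]

Assembling the blocks gives a Jordan form
J =
  [3, 1, 0, 0, 0]
  [0, 3, 1, 0, 0]
  [0, 0, 3, 0, 0]
  [0, 0, 0, 3, 1]
  [0, 0, 0, 0, 3]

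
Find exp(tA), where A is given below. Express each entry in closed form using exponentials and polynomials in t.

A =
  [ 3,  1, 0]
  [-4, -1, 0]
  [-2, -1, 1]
e^{tA} =
  [2*t*exp(t) + exp(t), t*exp(t), 0]
  [-4*t*exp(t), -2*t*exp(t) + exp(t), 0]
  [-2*t*exp(t), -t*exp(t), exp(t)]

Strategy: write A = P · J · P⁻¹ where J is a Jordan canonical form, so e^{tA} = P · e^{tJ} · P⁻¹, and e^{tJ} can be computed block-by-block.

A has Jordan form
J =
  [1, 1, 0]
  [0, 1, 0]
  [0, 0, 1]
(up to reordering of blocks).

Per-block formulas:
  For a 2×2 Jordan block J_2(1): exp(t · J_2(1)) = e^(1t)·(I + t·N), where N is the 2×2 nilpotent shift.
  For a 1×1 block at λ = 1: exp(t · [1]) = [e^(1t)].

After assembling e^{tJ} and conjugating by P, we get:

e^{tA} =
  [2*t*exp(t) + exp(t), t*exp(t), 0]
  [-4*t*exp(t), -2*t*exp(t) + exp(t), 0]
  [-2*t*exp(t), -t*exp(t), exp(t)]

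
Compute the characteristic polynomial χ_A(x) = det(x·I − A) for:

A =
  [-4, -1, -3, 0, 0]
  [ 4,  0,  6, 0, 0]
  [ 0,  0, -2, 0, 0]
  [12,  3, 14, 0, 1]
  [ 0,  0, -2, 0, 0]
x^5 + 6*x^4 + 12*x^3 + 8*x^2

Expanding det(x·I − A) (e.g. by cofactor expansion or by noting that A is similar to its Jordan form J, which has the same characteristic polynomial as A) gives
  χ_A(x) = x^5 + 6*x^4 + 12*x^3 + 8*x^2
which factors as x^2*(x + 2)^3. The eigenvalues (with algebraic multiplicities) are λ = -2 with multiplicity 3, λ = 0 with multiplicity 2.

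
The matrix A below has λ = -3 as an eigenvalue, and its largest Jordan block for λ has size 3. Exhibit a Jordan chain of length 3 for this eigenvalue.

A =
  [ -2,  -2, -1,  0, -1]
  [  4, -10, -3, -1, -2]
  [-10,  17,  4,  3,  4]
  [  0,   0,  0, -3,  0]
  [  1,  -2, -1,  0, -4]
A Jordan chain for λ = -3 of length 3:
v_1 = (2, 4, -8, 0, 2)ᵀ
v_2 = (1, 4, -10, 0, 1)ᵀ
v_3 = (1, 0, 0, 0, 0)ᵀ

Let N = A − (-3)·I. We want v_3 with N^3 v_3 = 0 but N^2 v_3 ≠ 0; then v_{j-1} := N · v_j for j = 3, …, 2.

Pick v_3 = (1, 0, 0, 0, 0)ᵀ.
Then v_2 = N · v_3 = (1, 4, -10, 0, 1)ᵀ.
Then v_1 = N · v_2 = (2, 4, -8, 0, 2)ᵀ.

Sanity check: (A − (-3)·I) v_1 = (0, 0, 0, 0, 0)ᵀ = 0. ✓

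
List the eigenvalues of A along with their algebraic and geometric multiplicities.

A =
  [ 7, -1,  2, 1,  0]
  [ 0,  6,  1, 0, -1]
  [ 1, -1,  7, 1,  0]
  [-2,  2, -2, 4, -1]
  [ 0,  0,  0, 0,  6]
λ = 6: alg = 5, geom = 2

Step 1 — factor the characteristic polynomial to read off the algebraic multiplicities:
  χ_A(x) = (x - 6)^5

Step 2 — compute geometric multiplicities via the rank-nullity identity g(λ) = n − rank(A − λI):
  rank(A − (6)·I) = 3, so dim ker(A − (6)·I) = n − 3 = 2

Summary:
  λ = 6: algebraic multiplicity = 5, geometric multiplicity = 2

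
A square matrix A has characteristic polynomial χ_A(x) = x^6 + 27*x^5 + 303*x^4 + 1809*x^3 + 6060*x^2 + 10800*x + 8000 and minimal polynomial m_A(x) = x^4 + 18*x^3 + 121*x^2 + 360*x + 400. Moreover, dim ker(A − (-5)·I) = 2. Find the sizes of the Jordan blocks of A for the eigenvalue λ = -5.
Block sizes for λ = -5: [2, 1]

Step 1 — from the characteristic polynomial, algebraic multiplicity of λ = -5 is 3. From dim ker(A − (-5)·I) = 2, there are exactly 2 Jordan blocks for λ = -5.
Step 2 — from the minimal polynomial, the factor (x + 5)^2 tells us the largest block for λ = -5 has size 2.
Step 3 — with total size 3, 2 blocks, and largest block 2, the block sizes (in nonincreasing order) are [2, 1].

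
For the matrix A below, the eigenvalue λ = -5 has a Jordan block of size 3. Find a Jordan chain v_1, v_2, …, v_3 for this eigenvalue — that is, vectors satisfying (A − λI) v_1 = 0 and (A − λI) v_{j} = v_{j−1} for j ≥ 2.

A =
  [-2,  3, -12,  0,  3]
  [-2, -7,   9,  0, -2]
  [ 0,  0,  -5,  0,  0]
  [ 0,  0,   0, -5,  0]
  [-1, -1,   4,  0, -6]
A Jordan chain for λ = -5 of length 3:
v_1 = (3, -2, 0, 0, -1)ᵀ
v_2 = (-12, 9, 0, 0, 4)ᵀ
v_3 = (0, 0, 1, 0, 0)ᵀ

Let N = A − (-5)·I. We want v_3 with N^3 v_3 = 0 but N^2 v_3 ≠ 0; then v_{j-1} := N · v_j for j = 3, …, 2.

Pick v_3 = (0, 0, 1, 0, 0)ᵀ.
Then v_2 = N · v_3 = (-12, 9, 0, 0, 4)ᵀ.
Then v_1 = N · v_2 = (3, -2, 0, 0, -1)ᵀ.

Sanity check: (A − (-5)·I) v_1 = (0, 0, 0, 0, 0)ᵀ = 0. ✓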